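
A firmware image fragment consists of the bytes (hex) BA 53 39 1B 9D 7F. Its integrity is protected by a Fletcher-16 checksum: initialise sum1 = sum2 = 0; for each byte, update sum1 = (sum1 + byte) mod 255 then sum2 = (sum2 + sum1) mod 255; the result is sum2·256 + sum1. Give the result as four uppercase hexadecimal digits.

F17F

Running sums (mod 255):
  after byte 0 (BA): sum1=186, sum2=186
  after byte 1 (53): sum1=14, sum2=200
  after byte 2 (39): sum1=71, sum2=16
  after byte 3 (1B): sum1=98, sum2=114
  after byte 4 (9D): sum1=0, sum2=114
  after byte 5 (7F): sum1=127, sum2=241
Checksum = sum2·256 + sum1 = 241·256 + 127 = 61823 = 0xF17F.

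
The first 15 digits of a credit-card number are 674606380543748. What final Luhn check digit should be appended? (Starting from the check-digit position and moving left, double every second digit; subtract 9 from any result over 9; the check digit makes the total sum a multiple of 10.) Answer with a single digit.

4

Partial digits right→left: 8 4 7 3 4 5 0 8 3 6 0 6 4 7 6
Double every second digit counting from the check-digit position (so the 1st, 3rd, 5th, ... of the partial from the right).
  doubled (with −9 where >9): 7 5 8 0 6 0 8 3 → sum 37
  kept as-is: 4 3 5 8 6 6 7 → sum 39
Total = 37 + 39 = 76.
Check digit = (10 − (76 mod 10)) mod 10 = 4.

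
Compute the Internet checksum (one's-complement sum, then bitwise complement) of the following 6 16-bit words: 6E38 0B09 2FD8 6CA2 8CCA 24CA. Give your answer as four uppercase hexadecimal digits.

One's-complement addition (fold any carry out of bit 15 back into bit 0):
  0x6E38 + 0x0B09 = 0x07941
  0x7941 + 0x2FD8 = 0x0A919
  0xA919 + 0x6CA2 = 0x115BB → wrap carry → 0x15BC
  0x15BC + 0x8CCA = 0x0A286
  0xA286 + 0x24CA = 0x0C750
One's-complement sum = 0xC750.
Checksum = ~0xC750 & 0xFFFF = 0x38AF.

38AF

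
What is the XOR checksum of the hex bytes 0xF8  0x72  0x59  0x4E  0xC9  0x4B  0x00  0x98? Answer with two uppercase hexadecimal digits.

XOR the bytes together:
  start with 0xF8
  0xF8 ⊕ 0x72 = 0x8A
  0x8A ⊕ 0x59 = 0xD3
  0xD3 ⊕ 0x4E = 0x9D
  0x9D ⊕ 0xC9 = 0x54
  0x54 ⊕ 0x4B = 0x1F
  0x1F ⊕ 0x00 = 0x1F
  0x1F ⊕ 0x98 = 0x87

87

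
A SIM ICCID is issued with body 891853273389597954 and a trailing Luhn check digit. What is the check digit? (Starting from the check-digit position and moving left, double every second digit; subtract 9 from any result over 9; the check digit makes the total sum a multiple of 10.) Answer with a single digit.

Partial digits right→left: 4 5 9 7 9 5 9 8 3 3 7 2 3 5 8 1 9 8
Double every second digit counting from the check-digit position (so the 1st, 3rd, 5th, ... of the partial from the right).
  doubled (with −9 where >9): 8 9 9 9 6 5 6 7 9 → sum 68
  kept as-is: 5 7 5 8 3 2 5 1 8 → sum 44
Total = 68 + 44 = 112.
Check digit = (10 − (112 mod 10)) mod 10 = 8.

8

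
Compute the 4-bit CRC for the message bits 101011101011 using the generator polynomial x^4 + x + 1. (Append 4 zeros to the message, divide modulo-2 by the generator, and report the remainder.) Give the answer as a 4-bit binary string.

0001

Append 4 zeros: 1010111010110000. Divide by 10011 (XOR where the leading bit is 1):
  pos 0: 10101 XOR 10011 = 00110
  pos 2: 11011 XOR 10011 = 01000
  pos 3: 10000 XOR 10011 = 00011
  pos 6: 11101 XOR 10011 = 01110
  pos 7: 11101 XOR 10011 = 01110
  pos 8: 11100 XOR 10011 = 01111
  pos 9: 11110 XOR 10011 = 01101
  pos 10: 11010 XOR 10011 = 01001
  pos 11: 10010 XOR 10011 = 00001
Remainder (last 4 bits) = 0001. This is the CRC / FCS.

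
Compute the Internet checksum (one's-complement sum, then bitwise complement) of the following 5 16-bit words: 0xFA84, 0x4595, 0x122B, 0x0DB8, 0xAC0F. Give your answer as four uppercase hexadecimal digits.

F3F2

One's-complement addition (fold any carry out of bit 15 back into bit 0):
  0xFA84 + 0x4595 = 0x14019 → wrap carry → 0x401A
  0x401A + 0x122B = 0x05245
  0x5245 + 0x0DB8 = 0x05FFD
  0x5FFD + 0xAC0F = 0x10C0C → wrap carry → 0x0C0D
One's-complement sum = 0x0C0D.
Checksum = ~0x0C0D & 0xFFFF = 0xF3F2.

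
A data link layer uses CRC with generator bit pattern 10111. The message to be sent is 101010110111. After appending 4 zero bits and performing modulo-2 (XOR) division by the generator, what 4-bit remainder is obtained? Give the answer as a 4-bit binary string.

Append 4 zeros: 1010101101110000. Divide by 10111 (XOR where the leading bit is 1):
  pos 0: 10101 XOR 10111 = 00010
  pos 3: 10011 XOR 10111 = 00100
  pos 5: 10001 XOR 10111 = 00110
  pos 7: 11011 XOR 10111 = 01100
  pos 8: 11000 XOR 10111 = 01111
  pos 9: 11110 XOR 10111 = 01001
  pos 10: 10010 XOR 10111 = 00101
Remainder (last 4 bits) = 1010. This is the CRC / FCS.

1010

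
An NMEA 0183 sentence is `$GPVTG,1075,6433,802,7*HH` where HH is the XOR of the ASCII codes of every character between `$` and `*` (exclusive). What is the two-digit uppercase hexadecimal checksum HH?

5E

XOR the ASCII codes of the payload characters:
  'G' = 0x47 → acc = 0x47
  'P' = 0x50 → acc = 0x17
  'V' = 0x56 → acc = 0x41
  'T' = 0x54 → acc = 0x15
  'G' = 0x47 → acc = 0x52
  ',' = 0x2C → acc = 0x7E
  '1' = 0x31 → acc = 0x4F
  '0' = 0x30 → acc = 0x7F
  '7' = 0x37 → acc = 0x48
  '5' = 0x35 → acc = 0x7D
  ',' = 0x2C → acc = 0x51
  '6' = 0x36 → acc = 0x67
  '4' = 0x34 → acc = 0x53
  '3' = 0x33 → acc = 0x60
  '3' = 0x33 → acc = 0x53
  ',' = 0x2C → acc = 0x7F
  '8' = 0x38 → acc = 0x47
  '0' = 0x30 → acc = 0x77
  '2' = 0x32 → acc = 0x45
  ',' = 0x2C → acc = 0x69
  '7' = 0x37 → acc = 0x5E
Checksum = 0x5E.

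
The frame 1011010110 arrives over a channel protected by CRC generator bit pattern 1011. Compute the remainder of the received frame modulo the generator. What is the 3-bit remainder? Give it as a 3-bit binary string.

Modulo-2 division of 1011010110 by 1011:
  pos 0: 1011 XOR 1011 = 0000
  pos 5: 1011 XOR 1011 = 0000
Remainder = 000 (zero — the frame passes the CRC check).

000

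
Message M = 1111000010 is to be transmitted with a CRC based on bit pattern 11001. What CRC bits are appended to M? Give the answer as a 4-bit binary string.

1001

Append 4 zeros: 11110000100000. Divide by 11001 (XOR where the leading bit is 1):
  pos 0: 11110 XOR 11001 = 00111
  pos 2: 11100 XOR 11001 = 00101
  pos 4: 10101 XOR 11001 = 01100
  pos 5: 11000 XOR 11001 = 00001
  pos 9: 10000 XOR 11001 = 01001
Remainder (last 4 bits) = 1001. This is the CRC / FCS.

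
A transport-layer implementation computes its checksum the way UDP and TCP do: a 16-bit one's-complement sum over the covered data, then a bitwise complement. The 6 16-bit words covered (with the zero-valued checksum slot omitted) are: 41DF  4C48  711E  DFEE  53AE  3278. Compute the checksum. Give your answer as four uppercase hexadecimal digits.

9AA4

One's-complement addition (fold any carry out of bit 15 back into bit 0):
  0x41DF + 0x4C48 = 0x08E27
  0x8E27 + 0x711E = 0x0FF45
  0xFF45 + 0xDFEE = 0x1DF33 → wrap carry → 0xDF34
  0xDF34 + 0x53AE = 0x132E2 → wrap carry → 0x32E3
  0x32E3 + 0x3278 = 0x0655B
One's-complement sum = 0x655B.
Checksum = ~0x655B & 0xFFFF = 0x9AA4.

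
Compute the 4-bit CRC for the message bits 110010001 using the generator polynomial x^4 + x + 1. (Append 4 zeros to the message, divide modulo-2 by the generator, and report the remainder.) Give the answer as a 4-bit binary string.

0111

Append 4 zeros: 1100100010000. Divide by 10011 (XOR where the leading bit is 1):
  pos 0: 11001 XOR 10011 = 01010
  pos 1: 10100 XOR 10011 = 00111
  pos 3: 11100 XOR 10011 = 01111
  pos 4: 11111 XOR 10011 = 01100
  pos 5: 11000 XOR 10011 = 01011
  pos 6: 10110 XOR 10011 = 00101
  pos 8: 10100 XOR 10011 = 00111
Remainder (last 4 bits) = 0111. This is the CRC / FCS.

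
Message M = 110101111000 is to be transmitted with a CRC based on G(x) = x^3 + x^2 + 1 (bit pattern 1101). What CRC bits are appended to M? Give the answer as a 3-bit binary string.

001

Append 3 zeros: 110101111000000. Divide by 1101 (XOR where the leading bit is 1):
  pos 0: 1101 XOR 1101 = 0000
  pos 5: 1111 XOR 1101 = 0010
  pos 7: 1000 XOR 1101 = 0101
  pos 8: 1010 XOR 1101 = 0111
  pos 9: 1110 XOR 1101 = 0011
  pos 11: 1100 XOR 1101 = 0001
Remainder (last 3 bits) = 001. This is the CRC / FCS.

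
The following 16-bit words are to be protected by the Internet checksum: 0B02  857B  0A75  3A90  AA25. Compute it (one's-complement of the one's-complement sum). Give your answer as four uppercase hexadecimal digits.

One's-complement addition (fold any carry out of bit 15 back into bit 0):
  0x0B02 + 0x857B = 0x0907D
  0x907D + 0x0A75 = 0x09AF2
  0x9AF2 + 0x3A90 = 0x0D582
  0xD582 + 0xAA25 = 0x17FA7 → wrap carry → 0x7FA8
One's-complement sum = 0x7FA8.
Checksum = ~0x7FA8 & 0xFFFF = 0x8057.

8057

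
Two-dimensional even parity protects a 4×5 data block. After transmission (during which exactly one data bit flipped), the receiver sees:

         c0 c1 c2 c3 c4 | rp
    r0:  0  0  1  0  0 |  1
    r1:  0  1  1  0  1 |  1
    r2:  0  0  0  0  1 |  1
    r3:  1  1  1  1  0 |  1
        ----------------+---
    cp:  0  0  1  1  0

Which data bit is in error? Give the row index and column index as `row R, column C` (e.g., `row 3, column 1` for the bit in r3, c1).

Recompute each row's even parity and compare to rp:
  r0: data parity 1, sent rp 1 → ok
  r1: data parity 1, sent rp 1 → ok
  r2: data parity 1, sent rp 1 → ok
  r3: data parity 0, sent rp 1 → mismatch
Recompute each column's even parity and compare to cp:
  c0: data parity 1, sent cp 0 → mismatch
  c1: data parity 0, sent cp 0 → ok
  c2: data parity 1, sent cp 1 → ok
  c3: data parity 1, sent cp 1 → ok
  c4: data parity 0, sent cp 0 → ok
Exactly one row (r3) and one column (c0) fail → the flipped bit is at their intersection.

row 3, column 0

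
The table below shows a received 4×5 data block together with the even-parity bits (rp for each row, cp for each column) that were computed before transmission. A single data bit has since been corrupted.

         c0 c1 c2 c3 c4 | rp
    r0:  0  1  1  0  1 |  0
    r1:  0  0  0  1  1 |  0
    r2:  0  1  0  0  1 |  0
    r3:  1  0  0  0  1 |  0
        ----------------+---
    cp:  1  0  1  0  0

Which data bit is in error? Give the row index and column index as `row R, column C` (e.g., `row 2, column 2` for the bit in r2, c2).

Recompute each row's even parity and compare to rp:
  r0: data parity 1, sent rp 0 → mismatch
  r1: data parity 0, sent rp 0 → ok
  r2: data parity 0, sent rp 0 → ok
  r3: data parity 0, sent rp 0 → ok
Recompute each column's even parity and compare to cp:
  c0: data parity 1, sent cp 1 → ok
  c1: data parity 0, sent cp 0 → ok
  c2: data parity 1, sent cp 1 → ok
  c3: data parity 1, sent cp 0 → mismatch
  c4: data parity 0, sent cp 0 → ok
Exactly one row (r0) and one column (c3) fail → the flipped bit is at their intersection.

row 0, column 3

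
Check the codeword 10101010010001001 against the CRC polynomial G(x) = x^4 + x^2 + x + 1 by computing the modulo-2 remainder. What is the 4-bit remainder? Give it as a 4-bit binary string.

1011

Modulo-2 division of 10101010010001001 by 10111:
  pos 0: 10101 XOR 10111 = 00010
  pos 3: 10010 XOR 10111 = 00101
  pos 5: 10101 XOR 10111 = 00010
  pos 8: 10000 XOR 10111 = 00111
  pos 10: 11110 XOR 10111 = 01001
  pos 11: 10010 XOR 10111 = 00101
Remainder = 1011 (nonzero — an error is detected).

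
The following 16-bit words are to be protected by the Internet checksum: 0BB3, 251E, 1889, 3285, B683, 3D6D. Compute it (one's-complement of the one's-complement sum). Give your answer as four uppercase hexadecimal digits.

902F

One's-complement addition (fold any carry out of bit 15 back into bit 0):
  0x0BB3 + 0x251E = 0x030D1
  0x30D1 + 0x1889 = 0x0495A
  0x495A + 0x3285 = 0x07BDF
  0x7BDF + 0xB683 = 0x13262 → wrap carry → 0x3263
  0x3263 + 0x3D6D = 0x06FD0
One's-complement sum = 0x6FD0.
Checksum = ~0x6FD0 & 0xFFFF = 0x902F.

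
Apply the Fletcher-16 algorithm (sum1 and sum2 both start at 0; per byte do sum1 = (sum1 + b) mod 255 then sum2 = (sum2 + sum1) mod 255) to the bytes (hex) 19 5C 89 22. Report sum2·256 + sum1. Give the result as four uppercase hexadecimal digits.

AE21

Running sums (mod 255):
  after byte 0 (19): sum1=25, sum2=25
  after byte 1 (5C): sum1=117, sum2=142
  after byte 2 (89): sum1=254, sum2=141
  after byte 3 (22): sum1=33, sum2=174
Checksum = sum2·256 + sum1 = 174·256 + 33 = 44577 = 0xAE21.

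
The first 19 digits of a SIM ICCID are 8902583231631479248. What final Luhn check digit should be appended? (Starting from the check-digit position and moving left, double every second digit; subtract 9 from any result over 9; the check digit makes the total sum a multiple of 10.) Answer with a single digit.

7

Partial digits right→left: 8 4 2 9 7 4 1 3 6 1 3 2 3 8 5 2 0 9 8
Double every second digit counting from the check-digit position (so the 1st, 3rd, 5th, ... of the partial from the right).
  doubled (with −9 where >9): 7 4 5 2 3 6 6 1 0 7 → sum 41
  kept as-is: 4 9 4 3 1 2 8 2 9 → sum 42
Total = 41 + 42 = 83.
Check digit = (10 − (83 mod 10)) mod 10 = 7.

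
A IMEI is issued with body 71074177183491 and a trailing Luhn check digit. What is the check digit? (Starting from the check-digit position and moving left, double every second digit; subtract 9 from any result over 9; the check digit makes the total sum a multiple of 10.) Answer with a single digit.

8

Partial digits right→left: 1 9 4 3 8 1 7 7 1 4 7 0 1 7
Double every second digit counting from the check-digit position (so the 1st, 3rd, 5th, ... of the partial from the right).
  doubled (with −9 where >9): 2 8 7 5 2 5 2 → sum 31
  kept as-is: 9 3 1 7 4 0 7 → sum 31
Total = 31 + 31 = 62.
Check digit = (10 − (62 mod 10)) mod 10 = 8.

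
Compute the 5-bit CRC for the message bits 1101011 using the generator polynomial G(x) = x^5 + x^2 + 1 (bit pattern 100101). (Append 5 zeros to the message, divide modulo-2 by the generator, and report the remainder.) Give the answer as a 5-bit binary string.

Append 5 zeros: 110101100000. Divide by 100101 (XOR where the leading bit is 1):
  pos 0: 110101 XOR 100101 = 010000
  pos 1: 100001 XOR 100101 = 000100
  pos 4: 100000 XOR 100101 = 000101
Remainder (last 5 bits) = 10100. This is the CRC / FCS.

10100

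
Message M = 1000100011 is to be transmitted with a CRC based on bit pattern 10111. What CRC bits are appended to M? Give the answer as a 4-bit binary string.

Append 4 zeros: 10001000110000. Divide by 10111 (XOR where the leading bit is 1):
  pos 0: 10001 XOR 10111 = 00110
  pos 2: 11000 XOR 10111 = 01111
  pos 3: 11110 XOR 10111 = 01001
  pos 4: 10011 XOR 10111 = 00100
  pos 6: 10010 XOR 10111 = 00101
  pos 8: 10100 XOR 10111 = 00011
Remainder (last 4 bits) = 0110. This is the CRC / FCS.

0110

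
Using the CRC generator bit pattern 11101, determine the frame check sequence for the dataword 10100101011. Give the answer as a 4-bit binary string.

1001

Append 4 zeros: 101001010110000. Divide by 11101 (XOR where the leading bit is 1):
  pos 0: 10100 XOR 11101 = 01001
  pos 1: 10011 XOR 11101 = 01110
  pos 2: 11100 XOR 11101 = 00001
  pos 6: 11011 XOR 11101 = 00110
  pos 8: 11000 XOR 11101 = 00101
  pos 10: 10100 XOR 11101 = 01001
Remainder (last 4 bits) = 1001. This is the CRC / FCS.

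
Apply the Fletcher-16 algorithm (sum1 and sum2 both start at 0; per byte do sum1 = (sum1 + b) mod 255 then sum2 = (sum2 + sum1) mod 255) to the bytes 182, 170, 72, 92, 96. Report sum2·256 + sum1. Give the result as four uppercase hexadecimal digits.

Running sums (mod 255):
  after byte 0 (182): sum1=182, sum2=182
  after byte 1 (170): sum1=97, sum2=24
  after byte 2 (72): sum1=169, sum2=193
  after byte 3 (92): sum1=6, sum2=199
  after byte 4 (96): sum1=102, sum2=46
Checksum = sum2·256 + sum1 = 46·256 + 102 = 11878 = 0x2E66.

2E66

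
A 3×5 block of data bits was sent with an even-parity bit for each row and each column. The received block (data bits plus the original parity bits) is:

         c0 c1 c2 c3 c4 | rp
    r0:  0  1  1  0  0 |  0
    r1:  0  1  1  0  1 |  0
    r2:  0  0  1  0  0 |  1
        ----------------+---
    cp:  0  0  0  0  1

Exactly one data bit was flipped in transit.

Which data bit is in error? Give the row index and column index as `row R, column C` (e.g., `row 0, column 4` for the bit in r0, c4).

Recompute each row's even parity and compare to rp:
  r0: data parity 0, sent rp 0 → ok
  r1: data parity 1, sent rp 0 → mismatch
  r2: data parity 1, sent rp 1 → ok
Recompute each column's even parity and compare to cp:
  c0: data parity 0, sent cp 0 → ok
  c1: data parity 0, sent cp 0 → ok
  c2: data parity 1, sent cp 0 → mismatch
  c3: data parity 0, sent cp 0 → ok
  c4: data parity 1, sent cp 1 → ok
Exactly one row (r1) and one column (c2) fail → the flipped bit is at their intersection.

row 1, column 2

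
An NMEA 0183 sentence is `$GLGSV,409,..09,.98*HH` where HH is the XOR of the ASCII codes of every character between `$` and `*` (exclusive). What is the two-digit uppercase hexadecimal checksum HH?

7E

XOR the ASCII codes of the payload characters:
  'G' = 0x47 → acc = 0x47
  'L' = 0x4C → acc = 0x0B
  'G' = 0x47 → acc = 0x4C
  'S' = 0x53 → acc = 0x1F
  'V' = 0x56 → acc = 0x49
  ',' = 0x2C → acc = 0x65
  '4' = 0x34 → acc = 0x51
  '0' = 0x30 → acc = 0x61
  '9' = 0x39 → acc = 0x58
  ',' = 0x2C → acc = 0x74
  '.' = 0x2E → acc = 0x5A
  '.' = 0x2E → acc = 0x74
  '0' = 0x30 → acc = 0x44
  '9' = 0x39 → acc = 0x7D
  ',' = 0x2C → acc = 0x51
  '.' = 0x2E → acc = 0x7F
  '9' = 0x39 → acc = 0x46
  '8' = 0x38 → acc = 0x7E
Checksum = 0x7E.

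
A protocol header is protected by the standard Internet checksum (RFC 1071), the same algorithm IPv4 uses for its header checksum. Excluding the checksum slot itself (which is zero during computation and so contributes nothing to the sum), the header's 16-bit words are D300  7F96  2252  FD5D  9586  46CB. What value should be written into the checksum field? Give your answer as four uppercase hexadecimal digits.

B166

One's-complement addition (fold any carry out of bit 15 back into bit 0):
  0xD300 + 0x7F96 = 0x15296 → wrap carry → 0x5297
  0x5297 + 0x2252 = 0x074E9
  0x74E9 + 0xFD5D = 0x17246 → wrap carry → 0x7247
  0x7247 + 0x9586 = 0x107CD → wrap carry → 0x07CE
  0x07CE + 0x46CB = 0x04E99
One's-complement sum = 0x4E99.
Checksum = ~0x4E99 & 0xFFFF = 0xB166.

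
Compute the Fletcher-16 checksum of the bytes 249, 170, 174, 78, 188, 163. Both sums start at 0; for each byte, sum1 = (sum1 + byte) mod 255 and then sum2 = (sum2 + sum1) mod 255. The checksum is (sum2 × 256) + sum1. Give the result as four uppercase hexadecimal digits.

F302

Running sums (mod 255):
  after byte 0 (249): sum1=249, sum2=249
  after byte 1 (170): sum1=164, sum2=158
  after byte 2 (174): sum1=83, sum2=241
  after byte 3 (78): sum1=161, sum2=147
  after byte 4 (188): sum1=94, sum2=241
  after byte 5 (163): sum1=2, sum2=243
Checksum = sum2·256 + sum1 = 243·256 + 2 = 62210 = 0xF302.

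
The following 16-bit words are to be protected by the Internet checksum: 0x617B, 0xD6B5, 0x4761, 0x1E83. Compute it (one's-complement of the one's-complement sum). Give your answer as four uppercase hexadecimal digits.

One's-complement addition (fold any carry out of bit 15 back into bit 0):
  0x617B + 0xD6B5 = 0x13830 → wrap carry → 0x3831
  0x3831 + 0x4761 = 0x07F92
  0x7F92 + 0x1E83 = 0x09E15
One's-complement sum = 0x9E15.
Checksum = ~0x9E15 & 0xFFFF = 0x61EA.

61EA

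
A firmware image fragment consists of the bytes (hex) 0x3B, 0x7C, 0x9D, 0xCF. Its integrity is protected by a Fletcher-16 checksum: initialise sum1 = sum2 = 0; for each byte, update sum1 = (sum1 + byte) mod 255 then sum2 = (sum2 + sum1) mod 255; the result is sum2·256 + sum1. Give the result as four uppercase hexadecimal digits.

Running sums (mod 255):
  after byte 0 (0x3B): sum1=59, sum2=59
  after byte 1 (0x7C): sum1=183, sum2=242
  after byte 2 (0x9D): sum1=85, sum2=72
  after byte 3 (0xCF): sum1=37, sum2=109
Checksum = sum2·256 + sum1 = 109·256 + 37 = 27941 = 0x6D25.

6D25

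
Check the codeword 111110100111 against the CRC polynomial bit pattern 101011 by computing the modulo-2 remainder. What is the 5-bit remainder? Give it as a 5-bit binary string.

00111

Modulo-2 division of 111110100111 by 101011:
  pos 0: 111110 XOR 101011 = 010101
  pos 1: 101011 XOR 101011 = 000000
Remainder = 00111 (nonzero — an error is detected).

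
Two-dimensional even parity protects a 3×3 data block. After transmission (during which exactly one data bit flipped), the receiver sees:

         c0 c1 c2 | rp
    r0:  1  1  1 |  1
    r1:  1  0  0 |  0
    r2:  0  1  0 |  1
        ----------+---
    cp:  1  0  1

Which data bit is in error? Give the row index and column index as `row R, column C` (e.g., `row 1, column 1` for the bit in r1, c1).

Recompute each row's even parity and compare to rp:
  r0: data parity 1, sent rp 1 → ok
  r1: data parity 1, sent rp 0 → mismatch
  r2: data parity 1, sent rp 1 → ok
Recompute each column's even parity and compare to cp:
  c0: data parity 0, sent cp 1 → mismatch
  c1: data parity 0, sent cp 0 → ok
  c2: data parity 1, sent cp 1 → ok
Exactly one row (r1) and one column (c0) fail → the flipped bit is at their intersection.

row 1, column 0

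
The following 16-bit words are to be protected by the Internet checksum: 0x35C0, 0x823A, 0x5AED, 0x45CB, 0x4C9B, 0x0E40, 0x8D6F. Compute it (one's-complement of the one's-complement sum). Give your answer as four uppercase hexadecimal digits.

One's-complement addition (fold any carry out of bit 15 back into bit 0):
  0x35C0 + 0x823A = 0x0B7FA
  0xB7FA + 0x5AED = 0x112E7 → wrap carry → 0x12E8
  0x12E8 + 0x45CB = 0x058B3
  0x58B3 + 0x4C9B = 0x0A54E
  0xA54E + 0x0E40 = 0x0B38E
  0xB38E + 0x8D6F = 0x140FD → wrap carry → 0x40FE
One's-complement sum = 0x40FE.
Checksum = ~0x40FE & 0xFFFF = 0xBF01.

BF01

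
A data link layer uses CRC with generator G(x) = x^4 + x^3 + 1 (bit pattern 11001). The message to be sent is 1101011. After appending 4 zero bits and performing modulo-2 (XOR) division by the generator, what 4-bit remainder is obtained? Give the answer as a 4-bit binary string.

Append 4 zeros: 11010110000. Divide by 11001 (XOR where the leading bit is 1):
  pos 0: 11010 XOR 11001 = 00011
  pos 3: 11110 XOR 11001 = 00111
  pos 5: 11100 XOR 11001 = 00101
Remainder (last 4 bits) = 1010. This is the CRC / FCS.

1010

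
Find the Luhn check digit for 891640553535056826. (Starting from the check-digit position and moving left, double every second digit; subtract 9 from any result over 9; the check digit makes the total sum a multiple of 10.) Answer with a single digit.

Partial digits right→left: 6 2 8 6 5 0 5 3 5 3 5 5 0 4 6 1 9 8
Double every second digit counting from the check-digit position (so the 1st, 3rd, 5th, ... of the partial from the right).
  doubled (with −9 where >9): 3 7 1 1 1 1 0 3 9 → sum 26
  kept as-is: 2 6 0 3 3 5 4 1 8 → sum 32
Total = 26 + 32 = 58.
Check digit = (10 − (58 mod 10)) mod 10 = 2.

2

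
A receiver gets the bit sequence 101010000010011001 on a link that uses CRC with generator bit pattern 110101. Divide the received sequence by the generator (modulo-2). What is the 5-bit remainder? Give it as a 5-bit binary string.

11010

Modulo-2 division of 101010000010011001 by 110101:
  pos 0: 101010 XOR 110101 = 011111
  pos 1: 111110 XOR 110101 = 001011
  pos 3: 101100 XOR 110101 = 011001
  pos 4: 110010 XOR 110101 = 000111
  pos 7: 111100 XOR 110101 = 001001
  pos 9: 100111 XOR 110101 = 010010
  pos 10: 100100 XOR 110101 = 010001
  pos 11: 100010 XOR 110101 = 010111
  pos 12: 101111 XOR 110101 = 011010
Remainder = 11010 (nonzero — an error is detected).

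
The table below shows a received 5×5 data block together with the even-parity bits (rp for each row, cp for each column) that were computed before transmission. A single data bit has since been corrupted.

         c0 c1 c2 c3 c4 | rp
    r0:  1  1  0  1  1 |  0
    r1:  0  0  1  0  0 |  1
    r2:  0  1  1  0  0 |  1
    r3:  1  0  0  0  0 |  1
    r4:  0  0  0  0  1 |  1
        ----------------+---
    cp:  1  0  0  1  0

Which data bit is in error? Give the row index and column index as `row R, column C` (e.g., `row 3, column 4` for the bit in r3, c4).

Recompute each row's even parity and compare to rp:
  r0: data parity 0, sent rp 0 → ok
  r1: data parity 1, sent rp 1 → ok
  r2: data parity 0, sent rp 1 → mismatch
  r3: data parity 1, sent rp 1 → ok
  r4: data parity 1, sent rp 1 → ok
Recompute each column's even parity and compare to cp:
  c0: data parity 0, sent cp 1 → mismatch
  c1: data parity 0, sent cp 0 → ok
  c2: data parity 0, sent cp 0 → ok
  c3: data parity 1, sent cp 1 → ok
  c4: data parity 0, sent cp 0 → ok
Exactly one row (r2) and one column (c0) fail → the flipped bit is at their intersection.

row 2, column 0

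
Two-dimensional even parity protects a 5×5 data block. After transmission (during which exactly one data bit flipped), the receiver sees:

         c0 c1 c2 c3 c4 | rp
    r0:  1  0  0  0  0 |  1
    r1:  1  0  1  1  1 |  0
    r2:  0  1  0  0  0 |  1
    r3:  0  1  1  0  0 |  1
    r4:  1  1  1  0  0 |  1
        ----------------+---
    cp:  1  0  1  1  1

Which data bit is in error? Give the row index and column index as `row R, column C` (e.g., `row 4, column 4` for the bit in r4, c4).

row 3, column 1

Recompute each row's even parity and compare to rp:
  r0: data parity 1, sent rp 1 → ok
  r1: data parity 0, sent rp 0 → ok
  r2: data parity 1, sent rp 1 → ok
  r3: data parity 0, sent rp 1 → mismatch
  r4: data parity 1, sent rp 1 → ok
Recompute each column's even parity and compare to cp:
  c0: data parity 1, sent cp 1 → ok
  c1: data parity 1, sent cp 0 → mismatch
  c2: data parity 1, sent cp 1 → ok
  c3: data parity 1, sent cp 1 → ok
  c4: data parity 1, sent cp 1 → ok
Exactly one row (r3) and one column (c1) fail → the flipped bit is at their intersection.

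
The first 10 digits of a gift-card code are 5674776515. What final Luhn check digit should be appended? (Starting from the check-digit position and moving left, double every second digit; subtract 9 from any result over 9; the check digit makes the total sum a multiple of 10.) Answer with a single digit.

Partial digits right→left: 5 1 5 6 7 7 4 7 6 5
Double every second digit counting from the check-digit position (so the 1st, 3rd, 5th, ... of the partial from the right).
  doubled (with −9 where >9): 1 1 5 8 3 → sum 18
  kept as-is: 1 6 7 7 5 → sum 26
Total = 18 + 26 = 44.
Check digit = (10 − (44 mod 10)) mod 10 = 6.

6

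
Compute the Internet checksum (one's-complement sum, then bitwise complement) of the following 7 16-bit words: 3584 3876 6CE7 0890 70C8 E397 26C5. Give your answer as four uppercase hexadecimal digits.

A168

One's-complement addition (fold any carry out of bit 15 back into bit 0):
  0x3584 + 0x3876 = 0x06DFA
  0x6DFA + 0x6CE7 = 0x0DAE1
  0xDAE1 + 0x0890 = 0x0E371
  0xE371 + 0x70C8 = 0x15439 → wrap carry → 0x543A
  0x543A + 0xE397 = 0x137D1 → wrap carry → 0x37D2
  0x37D2 + 0x26C5 = 0x05E97
One's-complement sum = 0x5E97.
Checksum = ~0x5E97 & 0xFFFF = 0xA168.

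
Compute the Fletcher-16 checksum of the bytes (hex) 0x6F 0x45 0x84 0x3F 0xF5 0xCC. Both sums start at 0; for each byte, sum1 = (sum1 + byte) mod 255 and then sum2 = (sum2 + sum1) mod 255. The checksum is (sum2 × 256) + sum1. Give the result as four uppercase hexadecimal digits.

Running sums (mod 255):
  after byte 0 (0x6F): sum1=111, sum2=111
  after byte 1 (0x45): sum1=180, sum2=36
  after byte 2 (0x84): sum1=57, sum2=93
  after byte 3 (0x3F): sum1=120, sum2=213
  after byte 4 (0xF5): sum1=110, sum2=68
  after byte 5 (0xCC): sum1=59, sum2=127
Checksum = sum2·256 + sum1 = 127·256 + 59 = 32571 = 0x7F3B.

7F3B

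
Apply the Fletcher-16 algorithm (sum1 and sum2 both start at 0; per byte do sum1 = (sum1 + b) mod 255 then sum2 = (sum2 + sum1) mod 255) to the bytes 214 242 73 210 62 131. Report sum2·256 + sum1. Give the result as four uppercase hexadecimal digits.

Running sums (mod 255):
  after byte 0 (214): sum1=214, sum2=214
  after byte 1 (242): sum1=201, sum2=160
  after byte 2 (73): sum1=19, sum2=179
  after byte 3 (210): sum1=229, sum2=153
  after byte 4 (62): sum1=36, sum2=189
  after byte 5 (131): sum1=167, sum2=101
Checksum = sum2·256 + sum1 = 101·256 + 167 = 26023 = 0x65A7.

65A7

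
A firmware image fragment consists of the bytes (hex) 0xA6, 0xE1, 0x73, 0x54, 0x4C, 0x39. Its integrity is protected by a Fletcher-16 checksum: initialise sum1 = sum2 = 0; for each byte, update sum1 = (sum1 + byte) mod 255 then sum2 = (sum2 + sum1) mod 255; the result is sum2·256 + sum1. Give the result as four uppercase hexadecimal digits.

EDD5

Running sums (mod 255):
  after byte 0 (0xA6): sum1=166, sum2=166
  after byte 1 (0xE1): sum1=136, sum2=47
  after byte 2 (0x73): sum1=251, sum2=43
  after byte 3 (0x54): sum1=80, sum2=123
  after byte 4 (0x4C): sum1=156, sum2=24
  after byte 5 (0x39): sum1=213, sum2=237
Checksum = sum2·256 + sum1 = 237·256 + 213 = 60885 = 0xEDD5.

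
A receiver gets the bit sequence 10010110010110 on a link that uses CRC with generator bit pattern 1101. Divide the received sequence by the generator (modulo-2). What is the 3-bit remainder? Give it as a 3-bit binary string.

Modulo-2 division of 10010110010110 by 1101:
  pos 0: 1001 XOR 1101 = 0100
  pos 1: 1000 XOR 1101 = 0101
  pos 2: 1011 XOR 1101 = 0110
  pos 3: 1101 XOR 1101 = 0000
  pos 9: 1011 XOR 1101 = 0110
  pos 10: 1100 XOR 1101 = 0001
Remainder = 001 (nonzero — an error is detected).

001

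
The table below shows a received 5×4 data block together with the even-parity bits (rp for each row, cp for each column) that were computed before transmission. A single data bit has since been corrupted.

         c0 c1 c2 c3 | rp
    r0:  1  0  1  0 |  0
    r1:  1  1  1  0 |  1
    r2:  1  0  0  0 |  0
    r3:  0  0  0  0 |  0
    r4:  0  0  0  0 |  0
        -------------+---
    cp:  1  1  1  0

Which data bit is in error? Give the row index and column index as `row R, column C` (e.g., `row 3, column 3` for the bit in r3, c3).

row 2, column 2

Recompute each row's even parity and compare to rp:
  r0: data parity 0, sent rp 0 → ok
  r1: data parity 1, sent rp 1 → ok
  r2: data parity 1, sent rp 0 → mismatch
  r3: data parity 0, sent rp 0 → ok
  r4: data parity 0, sent rp 0 → ok
Recompute each column's even parity and compare to cp:
  c0: data parity 1, sent cp 1 → ok
  c1: data parity 1, sent cp 1 → ok
  c2: data parity 0, sent cp 1 → mismatch
  c3: data parity 0, sent cp 0 → ok
Exactly one row (r2) and one column (c2) fail → the flipped bit is at their intersection.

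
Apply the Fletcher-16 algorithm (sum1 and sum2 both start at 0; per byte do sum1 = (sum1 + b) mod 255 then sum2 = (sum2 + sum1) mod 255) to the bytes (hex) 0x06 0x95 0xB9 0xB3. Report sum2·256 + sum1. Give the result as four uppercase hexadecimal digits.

0009

Running sums (mod 255):
  after byte 0 (0x06): sum1=6, sum2=6
  after byte 1 (0x95): sum1=155, sum2=161
  after byte 2 (0xB9): sum1=85, sum2=246
  after byte 3 (0xB3): sum1=9, sum2=0
Checksum = sum2·256 + sum1 = 0·256 + 9 = 9 = 0x0009.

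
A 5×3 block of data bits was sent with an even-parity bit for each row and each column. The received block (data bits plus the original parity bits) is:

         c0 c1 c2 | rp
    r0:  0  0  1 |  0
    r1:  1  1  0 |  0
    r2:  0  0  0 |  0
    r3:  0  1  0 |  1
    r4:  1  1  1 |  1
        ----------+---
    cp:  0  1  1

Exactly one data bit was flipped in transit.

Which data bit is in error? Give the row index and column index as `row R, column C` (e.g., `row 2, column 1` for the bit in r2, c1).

Recompute each row's even parity and compare to rp:
  r0: data parity 1, sent rp 0 → mismatch
  r1: data parity 0, sent rp 0 → ok
  r2: data parity 0, sent rp 0 → ok
  r3: data parity 1, sent rp 1 → ok
  r4: data parity 1, sent rp 1 → ok
Recompute each column's even parity and compare to cp:
  c0: data parity 0, sent cp 0 → ok
  c1: data parity 1, sent cp 1 → ok
  c2: data parity 0, sent cp 1 → mismatch
Exactly one row (r0) and one column (c2) fail → the flipped bit is at their intersection.

row 0, column 2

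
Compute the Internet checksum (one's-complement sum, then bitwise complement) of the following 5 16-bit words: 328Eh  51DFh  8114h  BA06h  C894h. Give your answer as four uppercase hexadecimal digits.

77E2

One's-complement addition (fold any carry out of bit 15 back into bit 0):
  0x328E + 0x51DF = 0x0846D
  0x846D + 0x8114 = 0x10581 → wrap carry → 0x0582
  0x0582 + 0xBA06 = 0x0BF88
  0xBF88 + 0xC894 = 0x1881C → wrap carry → 0x881D
One's-complement sum = 0x881D.
Checksum = ~0x881D & 0xFFFF = 0x77E2.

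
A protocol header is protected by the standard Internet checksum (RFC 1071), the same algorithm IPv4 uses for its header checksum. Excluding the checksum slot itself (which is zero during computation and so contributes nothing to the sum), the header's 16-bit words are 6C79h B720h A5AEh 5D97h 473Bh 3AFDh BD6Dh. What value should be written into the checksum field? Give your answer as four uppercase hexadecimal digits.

One's-complement addition (fold any carry out of bit 15 back into bit 0):
  0x6C79 + 0xB720 = 0x12399 → wrap carry → 0x239A
  0x239A + 0xA5AE = 0x0C948
  0xC948 + 0x5D97 = 0x126DF → wrap carry → 0x26E0
  0x26E0 + 0x473B = 0x06E1B
  0x6E1B + 0x3AFD = 0x0A918
  0xA918 + 0xBD6D = 0x16685 → wrap carry → 0x6686
One's-complement sum = 0x6686.
Checksum = ~0x6686 & 0xFFFF = 0x9979.

9979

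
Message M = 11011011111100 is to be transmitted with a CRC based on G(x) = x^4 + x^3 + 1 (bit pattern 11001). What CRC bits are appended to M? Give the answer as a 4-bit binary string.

Append 4 zeros: 110110111111000000. Divide by 11001 (XOR where the leading bit is 1):
  pos 0: 11011 XOR 11001 = 00010
  pos 3: 10011 XOR 11001 = 01010
  pos 4: 10101 XOR 11001 = 01100
  pos 5: 11001 XOR 11001 = 00000
  pos 10: 11000 XOR 11001 = 00001
Remainder (last 4 bits) = 1000. This is the CRC / FCS.

1000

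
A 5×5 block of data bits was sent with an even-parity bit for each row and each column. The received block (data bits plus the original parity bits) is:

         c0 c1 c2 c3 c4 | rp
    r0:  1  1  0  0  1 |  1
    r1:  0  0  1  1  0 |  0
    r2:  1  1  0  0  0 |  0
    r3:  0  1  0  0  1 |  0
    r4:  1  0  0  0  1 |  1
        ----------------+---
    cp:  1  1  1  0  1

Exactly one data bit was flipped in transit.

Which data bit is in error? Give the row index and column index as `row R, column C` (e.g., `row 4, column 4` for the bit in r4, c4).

Recompute each row's even parity and compare to rp:
  r0: data parity 1, sent rp 1 → ok
  r1: data parity 0, sent rp 0 → ok
  r2: data parity 0, sent rp 0 → ok
  r3: data parity 0, sent rp 0 → ok
  r4: data parity 0, sent rp 1 → mismatch
Recompute each column's even parity and compare to cp:
  c0: data parity 1, sent cp 1 → ok
  c1: data parity 1, sent cp 1 → ok
  c2: data parity 1, sent cp 1 → ok
  c3: data parity 1, sent cp 0 → mismatch
  c4: data parity 1, sent cp 1 → ok
Exactly one row (r4) and one column (c3) fail → the flipped bit is at their intersection.

row 4, column 3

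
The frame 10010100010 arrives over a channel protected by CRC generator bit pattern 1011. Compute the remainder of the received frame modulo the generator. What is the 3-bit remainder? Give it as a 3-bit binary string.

111

Modulo-2 division of 10010100010 by 1011:
  pos 0: 1001 XOR 1011 = 0010
  pos 2: 1001 XOR 1011 = 0010
  pos 4: 1000 XOR 1011 = 0011
  pos 6: 1101 XOR 1011 = 0110
  pos 7: 1100 XOR 1011 = 0111
Remainder = 111 (nonzero — an error is detected).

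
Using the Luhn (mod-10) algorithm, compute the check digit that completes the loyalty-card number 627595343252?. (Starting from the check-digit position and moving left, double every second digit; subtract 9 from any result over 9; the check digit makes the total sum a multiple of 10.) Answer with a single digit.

Partial digits right→left: 2 5 2 3 4 3 5 9 5 7 2 6
Double every second digit counting from the check-digit position (so the 1st, 3rd, 5th, ... of the partial from the right).
  doubled (with −9 where >9): 4 4 8 1 1 4 → sum 22
  kept as-is: 5 3 3 9 7 6 → sum 33
Total = 22 + 33 = 55.
Check digit = (10 − (55 mod 10)) mod 10 = 5.

5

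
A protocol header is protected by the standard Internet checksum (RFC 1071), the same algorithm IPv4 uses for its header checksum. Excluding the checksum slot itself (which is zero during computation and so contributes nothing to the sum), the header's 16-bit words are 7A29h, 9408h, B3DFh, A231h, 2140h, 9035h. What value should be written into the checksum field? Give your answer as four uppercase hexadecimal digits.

One's-complement addition (fold any carry out of bit 15 back into bit 0):
  0x7A29 + 0x9408 = 0x10E31 → wrap carry → 0x0E32
  0x0E32 + 0xB3DF = 0x0C211
  0xC211 + 0xA231 = 0x16442 → wrap carry → 0x6443
  0x6443 + 0x2140 = 0x08583
  0x8583 + 0x9035 = 0x115B8 → wrap carry → 0x15B9
One's-complement sum = 0x15B9.
Checksum = ~0x15B9 & 0xFFFF = 0xEA46.

EA46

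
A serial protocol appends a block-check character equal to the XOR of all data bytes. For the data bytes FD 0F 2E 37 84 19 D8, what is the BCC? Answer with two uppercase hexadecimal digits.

XOR the bytes together:
  start with 0xFD
  0xFD ⊕ 0x0F = 0xF2
  0xF2 ⊕ 0x2E = 0xDC
  0xDC ⊕ 0x37 = 0xEB
  0xEB ⊕ 0x84 = 0x6F
  0x6F ⊕ 0x19 = 0x76
  0x76 ⊕ 0xD8 = 0xAE

AE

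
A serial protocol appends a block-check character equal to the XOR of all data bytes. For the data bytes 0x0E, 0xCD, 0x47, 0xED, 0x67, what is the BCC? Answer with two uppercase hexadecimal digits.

0E

XOR the bytes together:
  start with 0x0E
  0x0E ⊕ 0xCD = 0xC3
  0xC3 ⊕ 0x47 = 0x84
  0x84 ⊕ 0xED = 0x69
  0x69 ⊕ 0x67 = 0x0E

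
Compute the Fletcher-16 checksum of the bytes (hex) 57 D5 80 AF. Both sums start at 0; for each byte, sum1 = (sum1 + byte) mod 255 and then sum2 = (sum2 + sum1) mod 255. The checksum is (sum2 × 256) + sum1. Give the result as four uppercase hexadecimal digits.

Running sums (mod 255):
  after byte 0 (57): sum1=87, sum2=87
  after byte 1 (D5): sum1=45, sum2=132
  after byte 2 (80): sum1=173, sum2=50
  after byte 3 (AF): sum1=93, sum2=143
Checksum = sum2·256 + sum1 = 143·256 + 93 = 36701 = 0x8F5D.

8F5D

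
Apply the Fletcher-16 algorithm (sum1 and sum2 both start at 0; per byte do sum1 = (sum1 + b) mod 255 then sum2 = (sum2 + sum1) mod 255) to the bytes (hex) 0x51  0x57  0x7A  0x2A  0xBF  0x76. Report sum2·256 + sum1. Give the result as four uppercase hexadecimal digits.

Running sums (mod 255):
  after byte 0 (0x51): sum1=81, sum2=81
  after byte 1 (0x57): sum1=168, sum2=249
  after byte 2 (0x7A): sum1=35, sum2=29
  after byte 3 (0x2A): sum1=77, sum2=106
  after byte 4 (0xBF): sum1=13, sum2=119
  after byte 5 (0x76): sum1=131, sum2=250
Checksum = sum2·256 + sum1 = 250·256 + 131 = 64131 = 0xFA83.

FA83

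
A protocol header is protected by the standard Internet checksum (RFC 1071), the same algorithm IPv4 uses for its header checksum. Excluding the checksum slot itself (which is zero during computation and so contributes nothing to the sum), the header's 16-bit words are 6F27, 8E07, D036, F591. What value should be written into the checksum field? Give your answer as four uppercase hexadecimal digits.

3D08

One's-complement addition (fold any carry out of bit 15 back into bit 0):
  0x6F27 + 0x8E07 = 0x0FD2E
  0xFD2E + 0xD036 = 0x1CD64 → wrap carry → 0xCD65
  0xCD65 + 0xF591 = 0x1C2F6 → wrap carry → 0xC2F7
One's-complement sum = 0xC2F7.
Checksum = ~0xC2F7 & 0xFFFF = 0x3D08.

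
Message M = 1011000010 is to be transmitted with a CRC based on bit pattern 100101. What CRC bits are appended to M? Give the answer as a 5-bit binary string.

Append 5 zeros: 101100001000000. Divide by 100101 (XOR where the leading bit is 1):
  pos 0: 101100 XOR 100101 = 001001
  pos 2: 100100 XOR 100101 = 000001
  pos 7: 110000 XOR 100101 = 010101
  pos 8: 101010 XOR 100101 = 001111
Remainder (last 5 bits) = 11110. This is the CRC / FCS.

11110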